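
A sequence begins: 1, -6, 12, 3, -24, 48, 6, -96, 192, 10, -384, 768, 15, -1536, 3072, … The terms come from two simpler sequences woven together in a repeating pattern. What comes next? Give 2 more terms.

21, -6144

Reading positions in blocks of 3 reveals the pattern ABB — 2 tracks woven together.
Track A: 1, 3, 6, 10, 15. Triangular numbers n(n+1)/2 for n = 1, 2, ….
Track B: -6, 12, -24, 48, -96, 192, -384, 768, -1536, 3072. Multiplying by -2 each time.
The 16th slot belongs to track A; its 6th term is 21.
Position 17 → track B, term 11 = -6144.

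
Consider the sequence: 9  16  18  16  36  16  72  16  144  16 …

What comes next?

Taking every 2nd term gives 2 separate tracks.
Subsequence A is 9, 18, 36, 72, 144, which is geometric with ratio 2.
Subsequence B is 16, 16, 16, 16, 16, which is constant 16.
Position 11 → subsequence A, term 6 = 288.

288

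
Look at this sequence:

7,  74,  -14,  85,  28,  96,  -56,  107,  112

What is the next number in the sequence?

Split by position mod 2 into 2 tracks.
Track A is 7, -14, 28, -56, 112, which is multiplying by -2 each time.
Track B is 74, 85, 96, 107, which is arithmetic with common difference +11.
Position 10 falls in track B as its term 5, giving 118.

118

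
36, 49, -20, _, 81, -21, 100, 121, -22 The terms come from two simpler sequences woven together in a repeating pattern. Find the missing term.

The slot pattern repeats as AAB (period 3), so there are 2 interleaved tracks.
Track A = 36, 49, ?, 81, 100, 121: the squares 6², 7², 8², ….
Track B = -20, -21, -22: arithmetic with common difference −1.
So the missing entry in track A is 64.

64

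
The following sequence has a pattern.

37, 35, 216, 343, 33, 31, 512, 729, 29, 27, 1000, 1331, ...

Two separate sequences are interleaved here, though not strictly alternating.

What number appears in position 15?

1728

Reading positions in blocks of 4 reveals the pattern AABB — 2 tracks woven together.
Track A = 37, 35, 33, 31, 29, 27: linear: a_n = 39 − 2·n.
Track B = 216, 343, 512, 729, 1000, 1331: consecutive cubes n³ from n = 6.
Position 15 falls in track B as its term 7, giving 1728.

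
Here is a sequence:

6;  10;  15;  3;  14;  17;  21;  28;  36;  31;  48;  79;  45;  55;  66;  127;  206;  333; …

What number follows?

78

Positions follow the repeating pattern AAABBB; grouping by letter gives 2 tracks.
Track A: 6, 10, 15, 21, 28, 36, 45, 55, 66. Triangular numbers n(n+1)/2 for n = 3, 4, ….
Track B: 3, 14, 17, 31, 48, 79, 127, 206, 333. A Fibonacci-like recurrence a_n = a_{n-1} + a_{n-2}.
Position 19 falls in track A as its term 10, giving 78.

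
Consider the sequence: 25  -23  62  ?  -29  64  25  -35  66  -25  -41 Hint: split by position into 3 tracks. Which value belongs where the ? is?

Split by position mod 3 into 3 tracks.
Subsequence A is 25, ?, 25, -25, which is oscillating between 25 and -25.
Subsequence B is -23, -29, -35, -41, which is linear: a_n = -17 − 6·n.
Subsequence C is 62, 64, 66, which is arithmetic, step +2.
So the missing entry in subsequence A is -25.

-25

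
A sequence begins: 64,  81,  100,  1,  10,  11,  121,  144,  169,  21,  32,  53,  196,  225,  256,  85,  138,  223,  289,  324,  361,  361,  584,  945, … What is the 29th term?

2474

The slot pattern repeats as AAABBB (period 6), so there are 2 interleaved tracks.
Stream A = 64, 81, 100, 121, 144, 169, 196, 225, 256, 289, 324, 361: perfect squares starting at 8².
Stream B = 1, 10, 11, 21, 32, 53, 85, 138, 223, 361, 584, 945: a Fibonacci-like recurrence a_n = a_{n-1} + a_{n-2}.
The 29th slot belongs to stream B; its 14th term is 2474.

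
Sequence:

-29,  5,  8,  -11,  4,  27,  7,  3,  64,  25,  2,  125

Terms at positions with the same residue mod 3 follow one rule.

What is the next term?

Split by position mod 3 into 3 tracks.
Stream A: -29, -11, 7, 25. Adding 18 each time.
Stream B: 5, 4, 3, 2. Subtracting 1 each time.
Stream C: 8, 27, 64, 125. The cubes 2³, 3³, 4³, ….
Position 13 falls in stream A as its term 5, giving 43.

43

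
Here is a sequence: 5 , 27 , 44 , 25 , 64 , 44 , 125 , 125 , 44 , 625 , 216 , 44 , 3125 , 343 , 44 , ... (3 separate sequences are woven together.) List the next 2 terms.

The terms cycle through 3 interleaved subsequences.
Track A = 5, 25, 125, 625, 3125: powers of 5.
Track B = 27, 64, 125, 216, 343: perfect cubes starting at 3³.
Track C = 44, 44, 44, 44, 44: always 44.
Position 16 falls in track A as its term 6, giving 15625.
Term 17 comes from track B (its 6th entry): 512.

15625, 512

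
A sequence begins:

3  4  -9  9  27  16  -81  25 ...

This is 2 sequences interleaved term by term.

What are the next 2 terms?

243, 36

Taking every 2nd term gives 2 separate tracks.
Stream A: 3, -9, 27, -81. Geometric, ×-3 each step.
Stream B: 4, 9, 16, 25. Consecutive squares n² from n = 2.
Position 9 falls in stream A as its term 5, giving 243.
Position 10 → stream B, term 5 = 36.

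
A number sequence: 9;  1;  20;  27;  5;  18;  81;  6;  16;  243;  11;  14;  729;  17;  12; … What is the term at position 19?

Taking every 3rd term gives 3 separate tracks.
Track A: 9, 27, 81, 243, 729 — powers 3^2, 3^3, 3^4, ….
Track B: 1, 5, 6, 11, 17 — a Fibonacci-like recurrence a_n = a_{n-1} + a_{n-2}.
Track C: 20, 18, 16, 14, 12 — linear: a_n = 22 − 2·n.
The 19th slot belongs to track A; its 7th term is 6561.

6561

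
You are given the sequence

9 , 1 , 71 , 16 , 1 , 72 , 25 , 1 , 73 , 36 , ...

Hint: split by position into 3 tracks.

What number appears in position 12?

Split by position mod 3 into 3 tracks.
Track A: 9, 16, 25, 36 — the squares 3², 4², 5², ….
Track B: 1, 1, 1 — always 1.
Track C: 71, 72, 73 — arithmetic with common difference +1.
Position 12 falls in track C as its term 4, giving 74.

74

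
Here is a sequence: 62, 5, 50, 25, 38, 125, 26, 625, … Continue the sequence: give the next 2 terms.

The terms cycle through 2 interleaved subsequences.
Stream A: 62, 50, 38, 26. Linear: a_n = 74 − 12·n.
Stream B: 5, 25, 125, 625. Powers of 5.
Term 9 comes from stream A (its 5th entry): 14.
Term 10 comes from stream B (its 5th entry): 3125.

14, 3125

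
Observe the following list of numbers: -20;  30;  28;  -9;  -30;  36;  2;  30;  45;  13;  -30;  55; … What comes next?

Split by position mod 3: positions 1, 4, 7, … form one track, and each other residue class forms its own.
Subsequence A: -20, -9, 2, 13. Linear: a_n = -31 + 11·n.
Subsequence B: 30, -30, 30, -30. Alternating ±30.
Subsequence C: 28, 36, 45, 55. Triangular numbers n(n+1)/2 for n = 7, 8, ….
Position 13 → subsequence A, term 5 = 24.

24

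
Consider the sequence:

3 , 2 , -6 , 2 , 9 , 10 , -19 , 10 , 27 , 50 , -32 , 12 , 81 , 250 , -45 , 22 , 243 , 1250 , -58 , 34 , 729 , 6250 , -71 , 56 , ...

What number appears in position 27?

Read the sequence 4 terms at a time; column i is its own pattern.
Track A: 3, 9, 27, 81, 243, 729 (powers 3^1, 3^2, 3^3, …).
Track B: 2, 10, 50, 250, 1250, 6250 (multiplying by 5 each time).
Track C: -6, -19, -32, -45, -58, -71 (subtracting 13 each time).
Track D: 2, 10, 12, 22, 34, 56 (a Fibonacci-like recurrence a_n = a_{n-1} + a_{n-2}).
Term 27 comes from track C (its 7th entry): -84.

-84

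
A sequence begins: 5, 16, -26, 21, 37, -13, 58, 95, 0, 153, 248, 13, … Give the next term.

401

Positions follow the repeating pattern AAB; grouping by letter gives 2 tracks.
Subsequence A: 5, 16, 21, 37, 58, 95, 153, 248. Fibonacci-style (each term is the sum of the two before it).
Subsequence B: -26, -13, 0, 13. Arithmetic with common difference +13.
Position 13 → subsequence A, term 9 = 401.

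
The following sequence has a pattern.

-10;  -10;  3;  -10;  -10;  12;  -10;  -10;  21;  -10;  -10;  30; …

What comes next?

The slot pattern repeats as AAB (period 3), so there are 2 interleaved tracks.
Subsequence A: -10, -10, -10, -10, -10, -10, -10, -10. The constant sequence -10.
Subsequence B: 3, 12, 21, 30. Linear: a_n = -6 + 9·n.
The 13th slot belongs to subsequence A; its 9th term is -10.

-10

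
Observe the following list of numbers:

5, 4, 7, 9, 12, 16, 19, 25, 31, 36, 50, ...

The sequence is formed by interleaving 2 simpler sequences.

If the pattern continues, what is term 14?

64

The terms cycle through 2 interleaved subsequences.
Stream A is 5, 7, 12, 19, 31, 50, which is each term equals the sum of the previous two.
Stream B is 4, 9, 16, 25, 36, which is the squares 2², 3², 4², ….
Position 14 → stream B, term 7 = 64.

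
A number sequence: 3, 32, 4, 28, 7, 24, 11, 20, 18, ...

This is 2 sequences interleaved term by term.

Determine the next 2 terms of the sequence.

Odd-indexed and even-indexed terms follow separate rules.
Track A is 3, 4, 7, 11, 18, which is a Fibonacci-like recurrence a_n = a_{n-1} + a_{n-2}.
Track B is 32, 28, 24, 20, which is arithmetic, step −4.
Position 10 falls in track B as its term 5, giving 16.
The 11th slot belongs to track A; its 6th term is 29.

16, 29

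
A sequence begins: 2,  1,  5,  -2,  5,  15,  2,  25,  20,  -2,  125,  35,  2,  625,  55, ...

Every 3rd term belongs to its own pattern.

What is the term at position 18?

90

Taking every 3rd term gives 3 separate tracks.
Track A: 2, -2, 2, -2, 2. The oscillation 2·(−1)^(n+1).
Track B: 1, 5, 25, 125, 625. Powers of 5.
Track C: 5, 15, 20, 35, 55. Fibonacci-style (each term is the sum of the two before it).
Position 18 falls in track C as its term 6, giving 90.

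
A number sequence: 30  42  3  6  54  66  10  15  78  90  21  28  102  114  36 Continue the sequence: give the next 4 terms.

Positions follow the repeating pattern AABB; grouping by letter gives 2 tracks.
Subsequence A: 30, 42, 54, 66, 78, 90, 102, 114 (arithmetic with common difference +12).
Subsequence B: 3, 6, 10, 15, 21, 28, 36 (triangular numbers n(n+1)/2 for n = 2, 3, …).
The 16th slot belongs to subsequence B; its 8th term is 45.
Term 17 comes from subsequence A (its 9th entry): 126.
Term 18 comes from subsequence A (its 10th entry): 138.
Position 19 falls in subsequence B as its term 9, giving 55.

45, 126, 138, 55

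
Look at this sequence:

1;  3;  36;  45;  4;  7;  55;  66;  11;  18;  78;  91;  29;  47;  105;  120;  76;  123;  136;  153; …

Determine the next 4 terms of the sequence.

The slot pattern repeats as AABB (period 4), so there are 2 interleaved tracks.
Track A: 1, 3, 4, 7, 11, 18, 29, 47, 76, 123 (Fibonacci-style (each term is the sum of the two before it)).
Track B: 36, 45, 55, 66, 78, 91, 105, 120, 136, 153 (the triangular numbers T_8, T_9, …).
Term 21 comes from track A (its 11th entry): 199.
The 22nd slot belongs to track A; its 12th term is 322.
Term 23 comes from track B (its 11th entry): 171.
Position 24 → track B, term 12 = 190.

199, 322, 171, 190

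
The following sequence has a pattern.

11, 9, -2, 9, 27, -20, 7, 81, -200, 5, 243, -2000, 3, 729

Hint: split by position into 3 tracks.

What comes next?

-20000

Read the sequence 3 terms at a time; column i is its own pattern.
Stream A: 11, 9, 7, 5, 3. Arithmetic with common difference −2.
Stream B: 9, 27, 81, 243, 729. Powers 3^2, 3^3, 3^4, ….
Stream C: -2, -20, -200, -2000. Multiplying by 10 each time.
Position 15 falls in stream C as its term 5, giving -20000.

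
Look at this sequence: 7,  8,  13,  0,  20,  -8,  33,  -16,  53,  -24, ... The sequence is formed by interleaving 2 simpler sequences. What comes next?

86

The terms cycle through 2 interleaved subsequences.
Track A: 7, 13, 20, 33, 53. A Fibonacci-like recurrence a_n = a_{n-1} + a_{n-2}.
Track B: 8, 0, -8, -16, -24. Arithmetic with common difference −8.
Position 11 → track A, term 6 = 86.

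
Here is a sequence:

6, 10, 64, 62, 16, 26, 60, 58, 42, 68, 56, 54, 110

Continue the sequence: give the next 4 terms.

The slot pattern repeats as AABB (period 4), so there are 2 interleaved tracks.
Track A = 6, 10, 16, 26, 42, 68, 110: Fibonacci-style (each term is the sum of the two before it).
Track B = 64, 62, 60, 58, 56, 54: arithmetic, step −2.
The 14th slot belongs to track A; its 8th term is 178.
The 15th slot belongs to track B; its 7th term is 52.
Position 16 falls in track B as its term 8, giving 50.
Position 17 falls in track A as its term 9, giving 288.

178, 52, 50, 288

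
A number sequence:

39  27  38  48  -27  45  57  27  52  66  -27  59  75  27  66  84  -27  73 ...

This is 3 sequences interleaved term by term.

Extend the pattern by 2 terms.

93, 27

Split by position mod 3: positions 1, 4, 7, … form one track, and each other residue class forms its own.
Track A = 39, 48, 57, 66, 75, 84: arithmetic, step +9.
Track B = 27, -27, 27, -27, 27, -27: alternating ±27.
Track C = 38, 45, 52, 59, 66, 73: arithmetic with common difference +7.
Position 19 falls in track A as its term 7, giving 93.
Term 20 comes from track B (its 7th entry): 27.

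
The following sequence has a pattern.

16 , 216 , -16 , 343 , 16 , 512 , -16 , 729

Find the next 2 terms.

16, 1000

Odd-indexed and even-indexed terms follow separate rules.
Subsequence A: 16, -16, 16, -16 (oscillating between 16 and -16).
Subsequence B: 216, 343, 512, 729 (the cubes 6³, 7³, 8³, …).
Term 9 comes from subsequence A (its 5th entry): 16.
Term 10 comes from subsequence B (its 5th entry): 1000.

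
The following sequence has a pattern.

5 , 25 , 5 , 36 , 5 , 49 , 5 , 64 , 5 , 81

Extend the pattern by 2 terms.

5, 100

Split by position mod 2 into 2 tracks.
Subsequence A: 5, 5, 5, 5, 5 (always 5).
Subsequence B: 25, 36, 49, 64, 81 (consecutive squares n² from n = 5).
Position 11 → subsequence A, term 6 = 5.
Position 12 falls in subsequence B as its term 6, giving 100.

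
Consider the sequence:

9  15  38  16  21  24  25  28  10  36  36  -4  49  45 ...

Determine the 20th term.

66

Split by position mod 3: positions 1, 4, 7, … form one track, and each other residue class forms its own.
Track A: 9, 16, 25, 36, 49 — the squares 3², 4², 5², ….
Track B: 15, 21, 28, 36, 45 — triangular numbers starting at T_5.
Track C: 38, 24, 10, -4 — arithmetic, step −14.
The 20th slot belongs to track B; its 7th term is 66.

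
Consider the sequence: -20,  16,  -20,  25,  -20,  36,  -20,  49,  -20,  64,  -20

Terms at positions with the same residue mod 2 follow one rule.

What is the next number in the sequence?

Split by position mod 2 into 2 tracks.
Track A: -20, -20, -20, -20, -20, -20. Always -20.
Track B: 16, 25, 36, 49, 64. Consecutive squares n² from n = 4.
Term 12 comes from track B (its 6th entry): 81.

81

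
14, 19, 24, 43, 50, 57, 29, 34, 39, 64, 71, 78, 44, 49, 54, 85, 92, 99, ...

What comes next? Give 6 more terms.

The slot pattern repeats as AAABBB (period 6), so there are 2 interleaved tracks.
Stream A: 14, 19, 24, 29, 34, 39, 44, 49, 54. Linear: a_n = 9 + 5·n.
Stream B: 43, 50, 57, 64, 71, 78, 85, 92, 99. Linear: a_n = 36 + 7·n.
Position 19 → stream A, term 10 = 59.
The 20th slot belongs to stream A; its 11th term is 64.
Position 21 → stream A, term 12 = 69.
Term 22 comes from stream B (its 10th entry): 106.
Position 23 → stream B, term 11 = 113.
The 24th slot belongs to stream B; its 12th term is 120.

59, 64, 69, 106, 113, 120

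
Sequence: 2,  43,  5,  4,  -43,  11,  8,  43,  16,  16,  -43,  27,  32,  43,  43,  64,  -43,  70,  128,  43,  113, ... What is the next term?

Read the sequence 3 terms at a time; column i is its own pattern.
Track A: 2, 4, 8, 16, 32, 64, 128. Successive powers of 2.
Track B: 43, -43, 43, -43, 43, -43, 43. Oscillating between 43 and -43.
Track C: 5, 11, 16, 27, 43, 70, 113. A Fibonacci-like recurrence a_n = a_{n-1} + a_{n-2}.
The 22nd slot belongs to track A; its 8th term is 256.

256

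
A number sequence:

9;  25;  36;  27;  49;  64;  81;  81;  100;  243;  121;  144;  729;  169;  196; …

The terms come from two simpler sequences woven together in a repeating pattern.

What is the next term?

The slot pattern repeats as ABB (period 3), so there are 2 interleaved tracks.
Track A: 9, 27, 81, 243, 729 (powers of 3).
Track B: 25, 36, 49, 64, 81, 100, 121, 144, 169, 196 (the squares 5², 6², 7², …).
Term 16 comes from track A (its 6th entry): 2187.

2187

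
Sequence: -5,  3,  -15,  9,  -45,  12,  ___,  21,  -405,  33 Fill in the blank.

The terms cycle through 2 interleaved subsequences.
Subsequence A: -5, -15, -45, ?, -405 — geometric, ×3 each step.
Subsequence B: 3, 9, 12, 21, 33 — each term equals the sum of the previous two.
Filling subsequence A at index 4 by its rule yields -135.

-135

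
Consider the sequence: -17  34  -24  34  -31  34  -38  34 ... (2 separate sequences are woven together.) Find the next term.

-45

The terms cycle through 2 interleaved subsequences.
Subsequence A: -17, -24, -31, -38 — linear: a_n = -10 − 7·n.
Subsequence B: 34, 34, 34, 34 — the constant sequence 34.
Position 9 → subsequence A, term 5 = -45.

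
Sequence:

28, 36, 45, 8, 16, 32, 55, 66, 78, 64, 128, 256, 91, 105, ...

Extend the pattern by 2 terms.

120, 512

Reading positions in blocks of 6 reveals the pattern AAABBB — 2 tracks woven together.
Stream A: 28, 36, 45, 55, 66, 78, 91, 105 (triangular numbers n(n+1)/2 for n = 7, 8, …).
Stream B: 8, 16, 32, 64, 128, 256 (successive powers of 2).
The 15th slot belongs to stream A; its 9th term is 120.
Position 16 falls in stream B as its term 7, giving 512.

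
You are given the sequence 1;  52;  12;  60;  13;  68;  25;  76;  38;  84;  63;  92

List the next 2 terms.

Positions 1, 3, 5, … form one subsequence and positions 2, 4, 6, … form another.
Track A: 1, 12, 13, 25, 38, 63 (Fibonacci-style (each term is the sum of the two before it)).
Track B: 52, 60, 68, 76, 84, 92 (arithmetic, step +8).
Term 13 comes from track A (its 7th entry): 101.
The 14th slot belongs to track B; its 7th term is 100.

101, 100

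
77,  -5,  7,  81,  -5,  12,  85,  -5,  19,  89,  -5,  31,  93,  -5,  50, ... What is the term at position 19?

101

Read the sequence 3 terms at a time; column i is its own pattern.
Track A = 77, 81, 85, 89, 93: arithmetic with common difference +4.
Track B = -5, -5, -5, -5, -5: the constant sequence -5.
Track C = 7, 12, 19, 31, 50: Fibonacci-style (each term is the sum of the two before it).
Position 19 falls in track A as its term 7, giving 101.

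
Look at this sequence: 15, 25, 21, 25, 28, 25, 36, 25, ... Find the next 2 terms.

Odd-indexed and even-indexed terms follow separate rules.
Stream A: 15, 21, 28, 36. The triangular numbers T_5, T_6, ….
Stream B: 25, 25, 25, 25. The constant sequence 25.
Position 9 falls in stream A as its term 5, giving 45.
The 10th slot belongs to stream B; its 5th term is 25.

45, 25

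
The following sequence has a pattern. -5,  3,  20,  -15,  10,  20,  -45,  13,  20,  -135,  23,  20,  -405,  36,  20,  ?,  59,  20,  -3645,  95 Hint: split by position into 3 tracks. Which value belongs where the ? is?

-1215

Split by position mod 3: positions 1, 4, 7, … form one track, and each other residue class forms its own.
Subsequence A: -5, -15, -45, -135, -405, ?, -3645 (geometric, ×3 each step).
Subsequence B: 3, 10, 13, 23, 36, 59, 95 (Fibonacci-style (each term is the sum of the two before it)).
Subsequence C: 20, 20, 20, 20, 20, 20 (always 20).
Subsequence A's pattern makes the blank -1215.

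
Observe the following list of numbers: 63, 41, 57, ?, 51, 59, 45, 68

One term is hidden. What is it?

Taking every 2nd term gives 2 separate tracks.
Stream A = 63, 57, 51, 45: linear: a_n = 69 − 6·n.
Stream B = 41, ?, 59, 68: linear: a_n = 32 + 9·n.
So the missing entry in stream B is 50.

50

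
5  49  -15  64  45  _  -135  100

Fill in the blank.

Split by position mod 2 into 2 tracks.
Subsequence A: 5, -15, 45, -135. Geometric, ×-3 each step.
Subsequence B: 49, 64, ?, 100. The squares 7², 8², 9², ….
The gap is subsequence B's term 3; the rule gives 81.

81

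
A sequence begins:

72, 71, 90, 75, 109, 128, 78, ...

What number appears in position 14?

223

Reading positions in blocks of 3 reveals the pattern ABB — 2 tracks woven together.
Stream A = 72, 75, 78: arithmetic with common difference +3.
Stream B = 71, 90, 109, 128: adding 19 each time.
The 14th slot belongs to stream B; its 9th term is 223.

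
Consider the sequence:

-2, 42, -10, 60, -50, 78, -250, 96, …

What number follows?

Odd-indexed and even-indexed terms follow separate rules.
Subsequence A is -2, -10, -50, -250, which is geometric, ×5 each step.
Subsequence B is 42, 60, 78, 96, which is arithmetic, step +18.
Term 9 comes from subsequence A (its 5th entry): -1250.

-1250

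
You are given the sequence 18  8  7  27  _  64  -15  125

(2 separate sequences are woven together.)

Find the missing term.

Positions 1, 3, 5, … form one subsequence and positions 2, 4, 6, … form another.
Track A: 18, 7, ?, -15 — subtracting 11 each time.
Track B: 8, 27, 64, 125 — perfect cubes starting at 2³.
The gap is track A's term 3; the rule gives -4.

-4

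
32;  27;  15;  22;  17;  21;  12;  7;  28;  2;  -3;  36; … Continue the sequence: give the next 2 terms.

-8, -13

Positions follow the repeating pattern AAB; grouping by letter gives 2 tracks.
Stream A: 32, 27, 22, 17, 12, 7, 2, -3 — arithmetic, step −5.
Stream B: 15, 21, 28, 36 — triangular numbers starting at T_5.
The 13th slot belongs to stream A; its 9th term is -8.
Term 14 comes from stream A (its 10th entry): -13.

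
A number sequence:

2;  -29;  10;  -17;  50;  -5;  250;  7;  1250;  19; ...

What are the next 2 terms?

6250, 31

Split by position mod 2 into 2 tracks.
Stream A: 2, 10, 50, 250, 1250 — geometric, ×5 each step.
Stream B: -29, -17, -5, 7, 19 — linear: a_n = -41 + 12·n.
The 11th slot belongs to stream A; its 6th term is 6250.
Position 12 falls in stream B as its term 6, giving 31.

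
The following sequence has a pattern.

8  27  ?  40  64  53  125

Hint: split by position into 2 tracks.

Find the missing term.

27

Odd-indexed and even-indexed terms follow separate rules.
Track A: 8, ?, 64, 125 (the cubes 2³, 3³, 4³, …).
Track B: 27, 40, 53 (adding 13 each time).
So the missing entry in track A is 27.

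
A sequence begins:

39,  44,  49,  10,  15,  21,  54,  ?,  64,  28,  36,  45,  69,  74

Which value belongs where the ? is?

59

Reading positions in blocks of 6 reveals the pattern AAABBB — 2 tracks woven together.
Track A: 39, 44, 49, 54, ?, 64, 69, 74. Arithmetic with common difference +5.
Track B: 10, 15, 21, 28, 36, 45. The triangular numbers T_4, T_5, ….
So the missing entry in track A is 59.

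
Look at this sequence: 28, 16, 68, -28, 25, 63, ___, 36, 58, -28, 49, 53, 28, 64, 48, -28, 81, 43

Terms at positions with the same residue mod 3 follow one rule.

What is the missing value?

28

Split by position mod 3: positions 1, 4, 7, … form one track, and each other residue class forms its own.
Subsequence A: 28, -28, ?, -28, 28, -28 (oscillating between 28 and -28).
Subsequence B: 16, 25, 36, 49, 64, 81 (consecutive squares n² from n = 4).
Subsequence C: 68, 63, 58, 53, 48, 43 (linear: a_n = 73 − 5·n).
Subsequence A's pattern makes the blank 28.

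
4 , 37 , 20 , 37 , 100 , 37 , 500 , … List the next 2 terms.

37, 2500

Taking every 2nd term gives 2 separate tracks.
Stream A: 4, 20, 100, 500 (geometric with ratio 5).
Stream B: 37, 37, 37 (the constant sequence 37).
Position 8 falls in stream B as its term 4, giving 37.
Term 9 comes from stream A (its 5th entry): 2500.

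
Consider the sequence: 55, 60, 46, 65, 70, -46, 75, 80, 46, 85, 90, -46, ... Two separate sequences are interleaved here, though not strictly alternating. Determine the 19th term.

115

Positions follow the repeating pattern AAB; grouping by letter gives 2 tracks.
Track A: 55, 60, 65, 70, 75, 80, 85, 90 (linear: a_n = 50 + 5·n).
Track B: 46, -46, 46, -46 (oscillating between 46 and -46).
Position 19 → track A, term 13 = 115.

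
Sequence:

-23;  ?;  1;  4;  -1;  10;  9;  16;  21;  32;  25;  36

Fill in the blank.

Positions follow the repeating pattern AABB; grouping by letter gives 2 tracks.
Track A: -23, ?, -1, 10, 21, 32. Adding 11 each time.
Track B: 1, 4, 9, 16, 25, 36. Consecutive squares n² from n = 1.
Track A's pattern makes the blank -12.

-12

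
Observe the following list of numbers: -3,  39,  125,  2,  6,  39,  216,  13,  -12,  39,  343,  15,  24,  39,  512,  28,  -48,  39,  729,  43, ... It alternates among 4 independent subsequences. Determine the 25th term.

The terms cycle through 4 interleaved subsequences.
Track A: -3, 6, -12, 24, -48 (geometric with ratio -2).
Track B: 39, 39, 39, 39, 39 (the constant sequence 39).
Track C: 125, 216, 343, 512, 729 (consecutive cubes n³ from n = 5).
Track D: 2, 13, 15, 28, 43 (a Fibonacci-like recurrence a_n = a_{n-1} + a_{n-2}).
The 25th slot belongs to track A; its 7th term is -192.

-192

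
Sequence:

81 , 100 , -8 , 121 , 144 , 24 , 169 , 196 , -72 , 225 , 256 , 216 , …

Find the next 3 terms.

289, 324, -648

Reading positions in blocks of 3 reveals the pattern AAB — 2 tracks woven together.
Track A: 81, 100, 121, 144, 169, 196, 225, 256 — perfect squares starting at 9².
Track B: -8, 24, -72, 216 — geometric with ratio -3.
Term 13 comes from track A (its 9th entry): 289.
The 14th slot belongs to track A; its 10th term is 324.
Term 15 comes from track B (its 5th entry): -648.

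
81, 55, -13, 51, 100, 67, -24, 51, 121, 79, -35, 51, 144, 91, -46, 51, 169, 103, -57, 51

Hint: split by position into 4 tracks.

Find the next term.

196

Split by position mod 4: positions 1, 5, 9, … form one track, and each other residue class forms its own.
Subsequence A is 81, 100, 121, 144, 169, which is the squares 9², 10², 11², ….
Subsequence B is 55, 67, 79, 91, 103, which is linear: a_n = 43 + 12·n.
Subsequence C is -13, -24, -35, -46, -57, which is linear: a_n = -2 − 11·n.
Subsequence D is 51, 51, 51, 51, 51, which is the constant sequence 51.
Position 21 falls in subsequence A as its term 6, giving 196.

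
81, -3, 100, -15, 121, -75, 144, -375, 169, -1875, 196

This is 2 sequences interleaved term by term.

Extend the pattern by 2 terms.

-9375, 225

Split by position mod 2 into 2 tracks.
Track A is 81, 100, 121, 144, 169, 196, which is consecutive squares n² from n = 9.
Track B is -3, -15, -75, -375, -1875, which is a geometric progression (common ratio 5).
Position 12 falls in track B as its term 6, giving -9375.
Position 13 → track A, term 7 = 225.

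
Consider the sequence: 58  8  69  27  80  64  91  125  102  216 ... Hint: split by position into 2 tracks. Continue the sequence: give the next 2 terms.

113, 343

Odd-indexed and even-indexed terms follow separate rules.
Subsequence A: 58, 69, 80, 91, 102 — arithmetic, step +11.
Subsequence B: 8, 27, 64, 125, 216 — perfect cubes starting at 2³.
Position 11 falls in subsequence A as its term 6, giving 113.
Position 12 → subsequence B, term 6 = 343.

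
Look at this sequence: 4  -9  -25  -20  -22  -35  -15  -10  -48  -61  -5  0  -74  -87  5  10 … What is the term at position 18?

-113

The slot pattern repeats as AABB (period 4), so there are 2 interleaved tracks.
Stream A: 4, -9, -22, -35, -48, -61, -74, -87 — subtracting 13 each time.
Stream B: -25, -20, -15, -10, -5, 0, 5, 10 — arithmetic, step +5.
Position 18 falls in stream A as its term 10, giving -113.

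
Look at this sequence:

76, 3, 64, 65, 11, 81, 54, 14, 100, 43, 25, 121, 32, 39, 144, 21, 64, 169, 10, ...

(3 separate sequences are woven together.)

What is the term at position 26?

Read the sequence 3 terms at a time; column i is its own pattern.
Track A: 76, 65, 54, 43, 32, 21, 10 (arithmetic, step −11).
Track B: 3, 11, 14, 25, 39, 64 (each term equals the sum of the previous two).
Track C: 64, 81, 100, 121, 144, 169 (consecutive squares n² from n = 8).
Position 26 → track B, term 9 = 270.

270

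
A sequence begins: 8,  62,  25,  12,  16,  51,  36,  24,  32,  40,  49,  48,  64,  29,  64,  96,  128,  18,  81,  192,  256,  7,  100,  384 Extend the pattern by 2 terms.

Read the sequence 4 terms at a time; column i is its own pattern.
Track A = 8, 16, 32, 64, 128, 256: powers of 2.
Track B = 62, 51, 40, 29, 18, 7: arithmetic, step −11.
Track C = 25, 36, 49, 64, 81, 100: consecutive squares n² from n = 5.
Track D = 12, 24, 48, 96, 192, 384: geometric, ×2 each step.
Position 25 falls in track A as its term 7, giving 512.
The 26th slot belongs to track B; its 7th term is -4.

512, -4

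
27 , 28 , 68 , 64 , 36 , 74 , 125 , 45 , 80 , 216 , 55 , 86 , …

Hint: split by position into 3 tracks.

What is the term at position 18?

Split by position mod 3 into 3 tracks.
Track A: 27, 64, 125, 216 — consecutive cubes n³ from n = 3.
Track B: 28, 36, 45, 55 — the triangular numbers T_7, T_8, ….
Track C: 68, 74, 80, 86 — adding 6 each time.
Position 18 → track C, term 6 = 98.

98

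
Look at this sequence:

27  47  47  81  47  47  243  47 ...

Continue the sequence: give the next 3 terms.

Reading positions in blocks of 3 reveals the pattern ABB — 2 tracks woven together.
Stream A: 27, 81, 243 (powers 3^3, 3^4, 3^5, …).
Stream B: 47, 47, 47, 47, 47 (the constant sequence 47).
Position 9 → stream B, term 6 = 47.
The 10th slot belongs to stream A; its 4th term is 729.
Position 11 falls in stream B as its term 7, giving 47.

47, 729, 47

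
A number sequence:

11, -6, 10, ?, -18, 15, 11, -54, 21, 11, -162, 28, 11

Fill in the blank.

11

Split by position mod 3 into 3 tracks.
Track A = 11, ?, 11, 11, 11: constant 11.
Track B = -6, -18, -54, -162: multiplying by 3 each time.
Track C = 10, 15, 21, 28: triangular numbers starting at T_4.
The gap is track A's term 2; the rule gives 11.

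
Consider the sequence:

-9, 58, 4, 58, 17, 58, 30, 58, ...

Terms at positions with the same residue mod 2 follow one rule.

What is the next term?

Positions 1, 3, 5, … form one subsequence and positions 2, 4, 6, … form another.
Track A is -9, 4, 17, 30, which is adding 13 each time.
Track B is 58, 58, 58, 58, which is constant 58.
The 9th slot belongs to track A; its 5th term is 43.

43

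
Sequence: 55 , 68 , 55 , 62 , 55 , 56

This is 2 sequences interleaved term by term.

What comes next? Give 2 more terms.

55, 50

The terms cycle through 2 interleaved subsequences.
Track A: 55, 55, 55 — constant 55.
Track B: 68, 62, 56 — arithmetic, step −6.
Term 7 comes from track A (its 4th entry): 55.
Position 8 → track B, term 4 = 50.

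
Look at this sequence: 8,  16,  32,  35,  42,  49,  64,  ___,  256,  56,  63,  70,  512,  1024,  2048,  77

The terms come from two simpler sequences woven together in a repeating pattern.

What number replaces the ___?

Positions follow the repeating pattern AAABBB; grouping by letter gives 2 tracks.
Subsequence A: 8, 16, 32, 64, ?, 256, 512, 1024, 2048. Powers 2^3, 2^4, 2^5, ….
Subsequence B: 35, 42, 49, 56, 63, 70, 77. Arithmetic with common difference +7.
Subsequence A's pattern makes the blank 128.

128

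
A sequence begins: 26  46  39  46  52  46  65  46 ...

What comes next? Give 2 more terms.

Taking every 2nd term gives 2 separate tracks.
Stream A = 26, 39, 52, 65: arithmetic, step +13.
Stream B = 46, 46, 46, 46: constant 46.
Position 9 → stream A, term 5 = 78.
The 10th slot belongs to stream B; its 5th term is 46.

78, 46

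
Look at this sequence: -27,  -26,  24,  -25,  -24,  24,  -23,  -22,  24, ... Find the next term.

The slot pattern repeats as AAB (period 3), so there are 2 interleaved tracks.
Track A = -27, -26, -25, -24, -23, -22: adding 1 each time.
Track B = 24, 24, 24: constant 24.
The 10th slot belongs to track A; its 7th term is -21.

-21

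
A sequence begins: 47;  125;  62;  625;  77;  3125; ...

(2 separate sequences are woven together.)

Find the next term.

92

Taking every 2nd term gives 2 separate tracks.
Subsequence A is 47, 62, 77, which is arithmetic with common difference +15.
Subsequence B is 125, 625, 3125, which is powers 5^3, 5^4, 5^5, ….
Position 7 falls in subsequence A as its term 4, giving 92.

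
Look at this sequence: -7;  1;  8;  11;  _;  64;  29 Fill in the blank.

27

Reading positions in blocks of 3 reveals the pattern ABB — 2 tracks woven together.
Subsequence A: -7, 11, 29 (arithmetic with common difference +18).
Subsequence B: 1, 8, ?, 64 (consecutive cubes n³ from n = 1).
The gap is subsequence B's term 3; the rule gives 27.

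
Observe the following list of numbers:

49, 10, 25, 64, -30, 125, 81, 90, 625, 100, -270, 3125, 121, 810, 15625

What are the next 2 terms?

Split by position mod 3 into 3 tracks.
Track A is 49, 64, 81, 100, 121, which is the squares 7², 8², 9², ….
Track B is 10, -30, 90, -270, 810, which is geometric, ×-3 each step.
Track C is 25, 125, 625, 3125, 15625, which is powers of 5.
Term 16 comes from track A (its 6th entry): 144.
Position 17 falls in track B as its term 6, giving -2430.

144, -2430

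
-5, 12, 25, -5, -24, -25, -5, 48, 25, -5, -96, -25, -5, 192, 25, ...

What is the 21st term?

25

Taking every 3rd term gives 3 separate tracks.
Stream A: -5, -5, -5, -5, -5. The constant sequence -5.
Stream B: 12, -24, 48, -96, 192. Multiplying by -2 each time.
Stream C: 25, -25, 25, -25, 25. The oscillation 25·(−1)^(n+1).
Position 21 falls in stream C as its term 7, giving 25.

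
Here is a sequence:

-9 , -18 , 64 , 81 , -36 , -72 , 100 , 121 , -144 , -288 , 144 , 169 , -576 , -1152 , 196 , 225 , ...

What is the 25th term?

The slot pattern repeats as AABB (period 4), so there are 2 interleaved tracks.
Subsequence A: -9, -18, -36, -72, -144, -288, -576, -1152. Geometric, ×2 each step.
Subsequence B: 64, 81, 100, 121, 144, 169, 196, 225. Perfect squares starting at 8².
Position 25 falls in subsequence A as its term 13, giving -36864.

-36864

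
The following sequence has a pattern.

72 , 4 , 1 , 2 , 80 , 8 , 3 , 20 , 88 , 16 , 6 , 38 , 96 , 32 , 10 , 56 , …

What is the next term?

104

Taking every 4th term gives 4 separate tracks.
Stream A: 72, 80, 88, 96 — linear: a_n = 64 + 8·n.
Stream B: 4, 8, 16, 32 — powers of 2.
Stream C: 1, 3, 6, 10 — triangular numbers starting at T_1.
Stream D: 2, 20, 38, 56 — arithmetic, step +18.
Position 17 → stream A, term 5 = 104.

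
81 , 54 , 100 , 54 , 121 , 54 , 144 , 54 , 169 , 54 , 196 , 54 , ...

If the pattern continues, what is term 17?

289

The terms cycle through 2 interleaved subsequences.
Subsequence A: 81, 100, 121, 144, 169, 196 (the squares 9², 10², 11², …).
Subsequence B: 54, 54, 54, 54, 54, 54 (the constant sequence 54).
Position 17 falls in subsequence A as its term 9, giving 289.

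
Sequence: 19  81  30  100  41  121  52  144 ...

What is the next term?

63

Positions 1, 3, 5, … form one subsequence and positions 2, 4, 6, … form another.
Subsequence A is 19, 30, 41, 52, which is linear: a_n = 8 + 11·n.
Subsequence B is 81, 100, 121, 144, which is consecutive squares n² from n = 9.
Position 9 → subsequence A, term 5 = 63.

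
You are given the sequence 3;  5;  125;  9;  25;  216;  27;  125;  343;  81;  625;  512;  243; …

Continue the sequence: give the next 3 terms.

3125, 729, 729

The terms cycle through 3 interleaved subsequences.
Track A is 3, 9, 27, 81, 243, which is multiplying by 3 each time.
Track B is 5, 25, 125, 625, which is powers of 5.
Track C is 125, 216, 343, 512, which is perfect cubes starting at 5³.
Term 14 comes from track B (its 5th entry): 3125.
The 15th slot belongs to track C; its 5th term is 729.
Position 16 → track A, term 6 = 729.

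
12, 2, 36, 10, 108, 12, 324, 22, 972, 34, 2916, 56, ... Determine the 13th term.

Taking every 2nd term gives 2 separate tracks.
Track A: 12, 36, 108, 324, 972, 2916 (a geometric progression (common ratio 3)).
Track B: 2, 10, 12, 22, 34, 56 (each term equals the sum of the previous two).
Position 13 falls in track A as its term 7, giving 8748.

8748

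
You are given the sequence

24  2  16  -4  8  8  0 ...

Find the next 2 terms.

-16, -8

Split by position mod 2 into 2 tracks.
Subsequence A: 24, 16, 8, 0 (subtracting 8 each time).
Subsequence B: 2, -4, 8 (multiplying by -2 each time).
Term 8 comes from subsequence B (its 4th entry): -16.
Term 9 comes from subsequence A (its 5th entry): -8.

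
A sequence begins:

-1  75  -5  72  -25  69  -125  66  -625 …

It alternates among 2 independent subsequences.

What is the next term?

63

Odd-indexed and even-indexed terms follow separate rules.
Track A: -1, -5, -25, -125, -625 (a geometric progression (common ratio 5)).
Track B: 75, 72, 69, 66 (subtracting 3 each time).
Position 10 falls in track B as its term 5, giving 63.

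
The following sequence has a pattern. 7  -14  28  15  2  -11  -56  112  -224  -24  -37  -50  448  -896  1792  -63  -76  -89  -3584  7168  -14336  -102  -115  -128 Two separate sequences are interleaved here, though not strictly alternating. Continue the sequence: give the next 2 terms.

28672, -57344

Reading positions in blocks of 6 reveals the pattern AAABBB — 2 tracks woven together.
Track A = 7, -14, 28, -56, 112, -224, 448, -896, 1792, -3584, 7168, -14336: multiplying by -2 each time.
Track B = 15, 2, -11, -24, -37, -50, -63, -76, -89, -102, -115, -128: arithmetic, step −13.
Position 25 → track A, term 13 = 28672.
Position 26 falls in track A as its term 14, giving -57344.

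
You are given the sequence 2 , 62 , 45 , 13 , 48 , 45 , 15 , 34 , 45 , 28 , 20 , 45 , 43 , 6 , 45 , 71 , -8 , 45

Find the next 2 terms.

114, -22

Split by position mod 3 into 3 tracks.
Track A: 2, 13, 15, 28, 43, 71 — each term equals the sum of the previous two.
Track B: 62, 48, 34, 20, 6, -8 — arithmetic with common difference −14.
Track C: 45, 45, 45, 45, 45, 45 — constant 45.
Position 19 → track A, term 7 = 114.
Term 20 comes from track B (its 7th entry): -22.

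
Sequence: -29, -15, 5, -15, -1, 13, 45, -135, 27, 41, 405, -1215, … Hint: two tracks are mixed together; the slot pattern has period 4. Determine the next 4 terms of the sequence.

Reading positions in blocks of 4 reveals the pattern AABB — 2 tracks woven together.
Track A = -29, -15, -1, 13, 27, 41: adding 14 each time.
Track B = 5, -15, 45, -135, 405, -1215: multiplying by -3 each time.
Term 13 comes from track A (its 7th entry): 55.
Position 14 falls in track A as its term 8, giving 69.
Position 15 → track B, term 7 = 3645.
Position 16 → track B, term 8 = -10935.

55, 69, 3645, -10935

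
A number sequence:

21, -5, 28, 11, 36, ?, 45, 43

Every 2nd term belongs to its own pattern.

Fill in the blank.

Taking every 2nd term gives 2 separate tracks.
Track A: 21, 28, 36, 45 (triangular numbers n(n+1)/2 for n = 6, 7, …).
Track B: -5, 11, ?, 43 (adding 16 each time).
The gap is track B's term 3; the rule gives 27.

27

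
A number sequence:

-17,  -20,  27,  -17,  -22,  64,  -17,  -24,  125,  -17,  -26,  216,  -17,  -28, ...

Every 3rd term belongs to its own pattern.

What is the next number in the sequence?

Read the sequence 3 terms at a time; column i is its own pattern.
Stream A: -17, -17, -17, -17, -17. Always -17.
Stream B: -20, -22, -24, -26, -28. Subtracting 2 each time.
Stream C: 27, 64, 125, 216. The cubes 3³, 4³, 5³, ….
Term 15 comes from stream C (its 5th entry): 343.

343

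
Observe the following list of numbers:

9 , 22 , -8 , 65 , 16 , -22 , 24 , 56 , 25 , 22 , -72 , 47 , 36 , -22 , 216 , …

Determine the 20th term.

29

Read the sequence 4 terms at a time; column i is its own pattern.
Subsequence A = 9, 16, 25, 36: the squares 3², 4², 5², ….
Subsequence B = 22, -22, 22, -22: oscillating between 22 and -22.
Subsequence C = -8, 24, -72, 216: geometric with ratio -3.
Subsequence D = 65, 56, 47: arithmetic, step −9.
Position 20 falls in subsequence D as its term 5, giving 29.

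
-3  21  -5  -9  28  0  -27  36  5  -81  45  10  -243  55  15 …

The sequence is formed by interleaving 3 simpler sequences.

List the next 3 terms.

-729, 66, 20

The terms cycle through 3 interleaved subsequences.
Stream A = -3, -9, -27, -81, -243: geometric with ratio 3.
Stream B = 21, 28, 36, 45, 55: triangular numbers n(n+1)/2 for n = 6, 7, ….
Stream C = -5, 0, 5, 10, 15: arithmetic with common difference +5.
Position 16 falls in stream A as its term 6, giving -729.
Term 17 comes from stream B (its 6th entry): 66.
Term 18 comes from stream C (its 6th entry): 20.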